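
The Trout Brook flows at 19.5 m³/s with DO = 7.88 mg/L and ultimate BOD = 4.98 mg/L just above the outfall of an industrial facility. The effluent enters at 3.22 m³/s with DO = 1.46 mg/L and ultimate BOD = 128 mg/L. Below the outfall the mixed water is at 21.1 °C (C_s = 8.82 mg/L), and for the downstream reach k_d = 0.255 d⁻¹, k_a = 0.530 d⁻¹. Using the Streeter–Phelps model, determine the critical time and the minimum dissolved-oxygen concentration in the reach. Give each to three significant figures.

Mixed DO = (19.5×7.88 + 3.22×1.46)/(19.5+3.22) = 158.4/22.72 = 6.970 mg/L.
Mixed L₀ = (19.5×4.98 + 3.22×128)/(22.72) = 509.3/22.72 = 22.42 mg/L.
Initial deficit D₀ = C_s − DO₀ = 8.82 − 6.970 = 1.850 mg/L.
t_c = (1/0.2750) ln[(0.530/0.255)(1 − 1.850×0.2750/(0.255×22.42))] = 3.636 × ln(1.893) = 2.321 d.
D_c = (0.255/0.530) × 22.42 × e^(−0.255×2.321) = 0.4811 × 22.42 × 0.5532 = 5.966 mg/L.
Minimum DO = 8.82 − 5.966 = 2.854 mg/L.

t_c ≈ 2.32 d; minimum DO ≈ 2.85 mg/L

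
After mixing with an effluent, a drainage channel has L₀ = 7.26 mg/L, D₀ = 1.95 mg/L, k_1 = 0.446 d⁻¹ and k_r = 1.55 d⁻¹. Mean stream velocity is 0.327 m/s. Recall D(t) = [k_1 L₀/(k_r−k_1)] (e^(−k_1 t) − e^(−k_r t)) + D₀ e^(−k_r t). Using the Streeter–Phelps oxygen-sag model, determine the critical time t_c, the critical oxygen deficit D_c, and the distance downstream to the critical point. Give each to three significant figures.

With k_r/k_1 = 3.475 and 1 − D₀(k_r−k_1)/(k_1 L₀) = 0.3351,
t_c = ln(3.475 × 0.3351) / (1.55 − 0.446) = ln(1.165) / 1.104 = 0.1525/1.104 = 0.1381 d.
D_c = (k_1/k_r) L₀ e^(−k_1 t_c) = (0.446/1.55) × 7.26 × e^(−0.446×0.1381) = 0.2877 × 7.26 × 0.9403 = 1.964 mg/L.
x_c = v t_c = 0.327 m/s × 0.1381 d × 86400 s/d = 3902 m ≈ 3.90 km.

t_c ≈ 0.138 d; D_c ≈ 1.96 mg/L; x_c ≈ 3.90 km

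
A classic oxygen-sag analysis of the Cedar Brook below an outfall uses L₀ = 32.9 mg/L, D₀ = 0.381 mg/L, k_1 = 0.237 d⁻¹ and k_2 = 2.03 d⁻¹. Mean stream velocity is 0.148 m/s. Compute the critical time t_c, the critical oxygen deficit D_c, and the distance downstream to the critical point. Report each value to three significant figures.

t_c ≈ 1.15 d; D_c ≈ 2.93 mg/L; x_c ≈ 14.7 km

t_c = [1/(k_2−k_1)] ln[(k_2/k_1)(1 − D₀(k_2−k_1)/(k_1 L₀))]
= [1/(2.03−0.237)] ln[(2.03/0.237)(1 − 0.381×1.793/(0.237×32.9))]
= (1/1.793) ln[8.565 × 0.9124] = 0.5577 × ln(7.815) = 0.5577 × 2.056 = 1.147 d.
L(t_c) = L₀ e^(−k_1 t_c) = 32.9 × 0.7620 = 25.07 mg/L, and at the critical point k_2 D_c = k_1 L, so D_c = (0.237/2.03) × 25.07 = 2.927 mg/L.
x_c = v t_c = 0.148 m/s × 1.147 d × 86400 s/d = 14660 m ≈ 14.7 km.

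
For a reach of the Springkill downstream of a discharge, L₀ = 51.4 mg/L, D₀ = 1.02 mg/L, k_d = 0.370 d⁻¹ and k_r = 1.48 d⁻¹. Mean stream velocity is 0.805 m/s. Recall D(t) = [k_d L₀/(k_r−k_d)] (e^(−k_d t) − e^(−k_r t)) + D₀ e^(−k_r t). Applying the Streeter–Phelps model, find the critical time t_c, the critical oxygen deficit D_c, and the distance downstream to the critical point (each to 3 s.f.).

t_c ≈ 1.19 d; D_c ≈ 8.26 mg/L; x_c ≈ 83.0 km

At the critical point dD/dt = 0, so k_d L₀ e^(−k_d t) = k_r D. Substituting D(t) from the Streeter–Phelps equation and solving for t gives
t_c = ln[(k_r/k_d)(1 − D₀(k_r−k_d)/(k_d L₀))] / (k_r−k_d).
Here k_r−k_d = 1.110 d⁻¹ and 1 − D₀(k_r−k_d)/(k_d L₀) = 1 − 1.02×1.110/(0.370×51.4) = 0.9405, so
t_c = ln(4.000 × 0.9405) / 1.110 = 1.325 / 1.110 = 1.194 d.
L(t_c) = L₀ e^(−k_d t_c) = 51.4 × 0.6430 = 33.05 mg/L, and at the critical point k_r D_c = k_d L, so D_c = (0.370/1.48) × 33.05 = 8.262 mg/L.
x_c = v t_c = 0.805 m/s × 1.194 d × 86400 s/d = 83020 m ≈ 83.0 km.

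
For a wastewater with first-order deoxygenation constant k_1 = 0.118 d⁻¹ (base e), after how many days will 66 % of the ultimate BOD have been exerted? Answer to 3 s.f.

t ≈ 9.14 d

y/L₀ = 1 − e^(−k_1 t) = 0.66 ⇒ e^(−k_1 t) = 0.340
t = −ln(0.340) / 0.118 = 1.079 / 0.118 = 9.142 d.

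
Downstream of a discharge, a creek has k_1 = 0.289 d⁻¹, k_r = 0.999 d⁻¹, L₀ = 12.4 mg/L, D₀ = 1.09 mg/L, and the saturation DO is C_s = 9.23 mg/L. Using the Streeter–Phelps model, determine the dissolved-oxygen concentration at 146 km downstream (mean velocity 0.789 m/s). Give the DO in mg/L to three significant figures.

DO ≈ 6.98 mg/L

Travel time t = x/v = 146 km / (0.789 m/s) = 146000 m / 0.789 m/s = 185000 s = 2.142 d.
k_1 L₀/(k_r−k_1) = 0.289×12.4/(0.999−0.289) = 3.584/0.7100 = 5.047 mg/L.
e^(−k_1 t) = e^(−0.289×2.142) = 0.5385; e^(−k_r t) = e^(−0.999×2.142) = 0.1177.
D = 5.047 × (0.5385 − 0.1177) + 1.09 × 0.1177 = 2.124 + 0.1283 = 2.252 mg/L.
DO = C_s − D = 9.23 − 2.252 = 6.978 mg/L.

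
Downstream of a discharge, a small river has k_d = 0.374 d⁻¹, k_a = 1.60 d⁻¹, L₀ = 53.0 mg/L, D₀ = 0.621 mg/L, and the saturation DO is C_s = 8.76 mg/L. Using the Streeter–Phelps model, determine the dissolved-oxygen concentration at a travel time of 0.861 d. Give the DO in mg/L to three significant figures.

k_d L₀/(k_a−k_d) = 0.374×53.0/(1.60−0.374) = 19.82/1.226 = 16.17 mg/L.
e^(−k_d t) = e^(−0.374×0.8610) = 0.7247; e^(−k_a t) = e^(−1.60×0.8610) = 0.2522.
D = 16.17 × (0.7247 − 0.2522) + 0.621 × 0.2522 = 7.639 + 0.1566 = 7.796 mg/L.
DO = C_s − D = 8.76 − 7.796 = 0.9639 mg/L.

DO ≈ 0.964 mg/L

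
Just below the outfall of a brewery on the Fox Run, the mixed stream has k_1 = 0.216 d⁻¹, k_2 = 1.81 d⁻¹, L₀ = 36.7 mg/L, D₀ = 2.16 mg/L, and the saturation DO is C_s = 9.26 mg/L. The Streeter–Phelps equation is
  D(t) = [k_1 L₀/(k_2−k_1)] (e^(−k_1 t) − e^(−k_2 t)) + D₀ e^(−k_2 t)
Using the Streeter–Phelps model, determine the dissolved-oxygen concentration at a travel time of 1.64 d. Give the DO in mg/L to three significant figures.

k_1 L₀/(k_2−k_1) = 0.216×36.7/(1.81−0.216) = 7.927/1.594 = 4.973 mg/L.
e^(−k_1 t) = e^(−0.216×1.640) = 0.7017; e^(−k_2 t) = e^(−1.81×1.640) = 0.05139.
D = 4.973 × (0.7017 − 0.05139) + 2.16 × 0.05139 = 3.234 + 0.1110 = 3.345 mg/L.
DO = C_s − D = 9.26 − 3.345 = 5.915 mg/L.

DO ≈ 5.91 mg/L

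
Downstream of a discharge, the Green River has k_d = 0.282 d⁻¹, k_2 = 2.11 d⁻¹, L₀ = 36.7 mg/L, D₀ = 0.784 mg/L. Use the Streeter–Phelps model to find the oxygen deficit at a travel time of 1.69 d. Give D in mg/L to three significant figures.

D ≈ 3.38 mg/L

k_d L₀/(k_2−k_d) = 0.282×36.7/(2.11−0.282) = 10.35/1.828 = 5.662 mg/L.
e^(−k_d t) = e^(−0.282×1.690) = 0.6209; e^(−k_2 t) = e^(−2.11×1.690) = 0.02827.
D = 5.662 × (0.6209 − 0.02827) + 0.784 × 0.02827 = 3.355 + 0.02216 = 3.377 mg/L.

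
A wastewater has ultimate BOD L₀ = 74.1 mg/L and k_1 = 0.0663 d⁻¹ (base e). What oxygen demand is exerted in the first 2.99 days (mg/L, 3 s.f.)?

y_t = L₀(1 − e^(−k_1 t)) = 74.1 × (1 − e^(−0.0663×2.99))
= 74.1 × (1 − 0.8202) = 74.1 × 0.1798 = 13.32 mg/L.

y ≈ 13.3 mg/L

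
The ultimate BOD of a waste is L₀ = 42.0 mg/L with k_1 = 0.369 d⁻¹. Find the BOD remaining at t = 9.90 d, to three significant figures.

L ≈ 1.09 mg/L

L_t = L₀ e^(−k_1 t) = 42.0 × e^(−0.369×9.90) = 42.0 × 0.02591 = 1.088 mg/L.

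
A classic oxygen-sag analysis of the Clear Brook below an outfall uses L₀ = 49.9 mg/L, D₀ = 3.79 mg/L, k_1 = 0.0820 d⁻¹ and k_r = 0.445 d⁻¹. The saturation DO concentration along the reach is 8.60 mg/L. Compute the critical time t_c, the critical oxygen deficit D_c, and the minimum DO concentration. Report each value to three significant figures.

t_c = [1/(k_r−k_1)] ln[(k_r/k_1)(1 − D₀(k_r−k_1)/(k_1 L₀))]
= [1/(0.445−0.0820)] ln[(0.445/0.0820)(1 − 3.79×0.3630/(0.0820×49.9))]
= (1/0.3630) ln[5.427 × 0.6638] = 2.755 × ln(3.602) = 2.755 × 1.282 = 3.530 d.
L(t_c) = L₀ e^(−k_1 t_c) = 49.9 × 0.7486 = 37.36 mg/L, and at the critical point k_r D_c = k_1 L, so D_c = (0.0820/0.445) × 37.36 = 6.884 mg/L.
Minimum DO = C_s − D_c = 8.60 − 6.884 = 1.716 mg/L.

t_c ≈ 3.53 d; D_c ≈ 6.88 mg/L; min DO ≈ 1.72 mg/L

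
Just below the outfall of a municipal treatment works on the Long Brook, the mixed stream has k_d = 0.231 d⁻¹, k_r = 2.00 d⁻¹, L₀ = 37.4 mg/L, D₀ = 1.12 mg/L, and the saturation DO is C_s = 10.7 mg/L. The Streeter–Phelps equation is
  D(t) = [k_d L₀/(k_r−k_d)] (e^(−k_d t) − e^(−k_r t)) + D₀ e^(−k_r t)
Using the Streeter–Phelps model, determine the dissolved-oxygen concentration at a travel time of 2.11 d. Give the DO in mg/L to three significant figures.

k_d L₀/(k_r−k_d) = 0.231×37.4/(2.00−0.231) = 8.639/1.769 = 4.884 mg/L.
e^(−k_d t) = e^(−0.231×2.110) = 0.6142; e^(−k_r t) = e^(−2.00×2.110) = 0.01470.
D = 4.884 × (0.6142 − 0.01470) + 1.12 × 0.01470 = 2.928 + 0.01646 = 2.944 mg/L.
DO = C_s − D = 10.7 − 2.944 = 7.756 mg/L.

DO ≈ 7.76 mg/L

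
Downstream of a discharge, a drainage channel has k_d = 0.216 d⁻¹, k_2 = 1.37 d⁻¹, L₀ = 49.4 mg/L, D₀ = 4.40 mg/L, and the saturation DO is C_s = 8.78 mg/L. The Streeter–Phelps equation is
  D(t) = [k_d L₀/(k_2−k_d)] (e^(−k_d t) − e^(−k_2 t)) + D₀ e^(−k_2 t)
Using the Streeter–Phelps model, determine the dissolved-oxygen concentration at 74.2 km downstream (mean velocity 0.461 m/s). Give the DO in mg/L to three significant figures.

DO ≈ 2.97 mg/L

Travel time t = x/v = 74.2 km / (0.461 m/s) = 74200 m / 0.461 m/s = 161000 s = 1.863 d.
k_d L₀/(k_2−k_d) = 0.216×49.4/(1.37−0.216) = 10.67/1.154 = 9.246 mg/L.
e^(−k_d t) = e^(−0.216×1.863) = 0.6687; e^(−k_2 t) = e^(−1.37×1.863) = 0.07791.
D = 9.246 × (0.6687 − 0.07791) + 4.40 × 0.07791 = 5.463 + 0.3428 = 5.806 mg/L.
DO = C_s − D = 8.78 − 5.806 = 2.974 mg/L.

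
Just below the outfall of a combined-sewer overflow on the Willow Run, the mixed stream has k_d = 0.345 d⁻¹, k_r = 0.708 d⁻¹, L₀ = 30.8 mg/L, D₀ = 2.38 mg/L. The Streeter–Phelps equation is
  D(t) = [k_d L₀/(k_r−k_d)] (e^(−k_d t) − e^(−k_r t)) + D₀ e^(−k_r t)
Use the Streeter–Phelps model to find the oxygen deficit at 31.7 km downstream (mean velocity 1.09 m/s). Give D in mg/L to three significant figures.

D ≈ 4.87 mg/L

Travel time t = x/v = 31.7 km / (1.09 m/s) = 31700 m / 1.09 m/s = 29080 s = 0.3366 d.
k_d L₀/(k_r−k_d) = 0.345×30.8/(0.708−0.345) = 10.63/0.3630 = 29.27 mg/L.
e^(−k_d t) = e^(−0.345×0.3366) = 0.8904; e^(−k_r t) = e^(−0.708×0.3366) = 0.7880.
D = 29.27 × (0.8904 − 0.7880) + 2.38 × 0.7880 = 2.998 + 1.875 = 4.873 mg/L.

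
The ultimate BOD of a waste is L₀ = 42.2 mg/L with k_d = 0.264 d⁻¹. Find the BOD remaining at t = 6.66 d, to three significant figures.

L_t = L₀ e^(−k_d t) = 42.2 × e^(−0.264×6.66) = 42.2 × 0.1723 = 7.273 mg/L.

L ≈ 7.27 mg/L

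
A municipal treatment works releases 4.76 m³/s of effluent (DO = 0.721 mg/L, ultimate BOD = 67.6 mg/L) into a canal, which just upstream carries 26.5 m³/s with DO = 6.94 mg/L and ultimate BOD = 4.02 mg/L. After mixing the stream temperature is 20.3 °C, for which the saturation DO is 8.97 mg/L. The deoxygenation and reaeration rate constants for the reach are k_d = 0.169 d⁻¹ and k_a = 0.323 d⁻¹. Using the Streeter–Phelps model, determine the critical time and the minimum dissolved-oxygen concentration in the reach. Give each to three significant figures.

t_c ≈ 2.77 d; minimum DO ≈ 4.48 mg/L

Mixed DO = (26.5×6.94 + 4.76×0.721)/(26.5+4.76) = 187.3/31.26 = 5.993 mg/L.
Mixed L₀ = (26.5×4.02 + 4.76×67.6)/(31.26) = 428.3/31.26 = 13.70 mg/L.
Initial deficit D₀ = C_s − DO₀ = 8.97 − 5.993 = 2.977 mg/L.
t_c = (1/0.1540) ln[(0.323/0.169)(1 − 2.977×0.1540/(0.169×13.70))] = 6.494 × ln(1.533) = 2.773 d.
D_c = (0.169/0.323) × 13.70 × e^(−0.169×2.773) = 0.5232 × 13.70 × 0.6258 = 4.486 mg/L.
Minimum DO = 8.97 − 4.486 = 4.484 mg/L.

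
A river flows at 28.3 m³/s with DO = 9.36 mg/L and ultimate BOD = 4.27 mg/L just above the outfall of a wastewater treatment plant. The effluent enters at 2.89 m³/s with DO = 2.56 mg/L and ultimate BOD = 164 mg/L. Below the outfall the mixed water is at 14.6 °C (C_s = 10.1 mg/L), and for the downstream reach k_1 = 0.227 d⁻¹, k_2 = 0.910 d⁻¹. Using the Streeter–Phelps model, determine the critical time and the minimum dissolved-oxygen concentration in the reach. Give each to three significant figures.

Mixed DO = (28.3×9.36 + 2.89×2.56)/(28.3+2.89) = 272.3/31.19 = 8.730 mg/L.
Mixed L₀ = (28.3×4.27 + 2.89×164)/(31.19) = 594.8/31.19 = 19.07 mg/L.
Initial deficit D₀ = C_s − DO₀ = 10.1 − 8.730 = 1.370 mg/L.
t_c = (1/0.6830) ln[(0.910/0.227)(1 − 1.370×0.6830/(0.227×19.07))] = 1.464 × ln(3.142) = 1.676 d.
D_c = (0.227/0.910) × 19.07 × e^(−0.227×1.676) = 0.2495 × 19.07 × 0.6835 = 3.251 mg/L.
Minimum DO = 10.1 − 3.251 = 6.849 mg/L.

t_c ≈ 1.68 d; minimum DO ≈ 6.85 mg/L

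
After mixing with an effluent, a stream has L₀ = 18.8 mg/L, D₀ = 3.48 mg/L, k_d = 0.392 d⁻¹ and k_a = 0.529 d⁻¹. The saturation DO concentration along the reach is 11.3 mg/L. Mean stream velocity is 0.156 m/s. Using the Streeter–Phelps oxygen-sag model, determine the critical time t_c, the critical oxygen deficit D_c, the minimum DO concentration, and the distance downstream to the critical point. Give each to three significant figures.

With k_a/k_d = 1.349 and 1 − D₀(k_a−k_d)/(k_d L₀) = 0.9353,
t_c = ln(1.349 × 0.9353) / (0.529 − 0.392) = ln(1.262) / 0.1370 = 0.2328/0.1370 = 1.700 d.
D_c = (k_d/k_a) L₀ e^(−k_d t_c) = (0.392/0.529) × 18.8 × e^(−0.392×1.700) = 0.7410 × 18.8 × 0.5136 = 7.156 mg/L.
Minimum DO = C_s − D_c = 11.3 − 7.156 = 4.144 mg/L.
x_c = v t_c = 0.156 m/s × 1.700 d × 86400 s/d = 22910 m ≈ 22.9 km.

t_c ≈ 1.70 d; D_c ≈ 7.16 mg/L; min DO ≈ 4.14 mg/L; x_c ≈ 22.9 km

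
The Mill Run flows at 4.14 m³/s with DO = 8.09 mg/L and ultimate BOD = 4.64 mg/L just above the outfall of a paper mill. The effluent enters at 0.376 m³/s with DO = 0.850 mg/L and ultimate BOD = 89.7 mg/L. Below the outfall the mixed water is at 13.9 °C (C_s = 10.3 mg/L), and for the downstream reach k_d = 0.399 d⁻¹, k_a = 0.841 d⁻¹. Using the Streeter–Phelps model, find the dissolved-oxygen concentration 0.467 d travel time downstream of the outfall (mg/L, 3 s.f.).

DO ≈ 6.76 mg/L

Mixed DO = (4.14×8.09 + 0.376×0.850)/(4.14+0.376) = 33.81/4.516 = 7.487 mg/L.
Mixed L₀ = (4.14×4.64 + 0.376×89.7)/(4.516) = 52.94/4.516 = 11.72 mg/L.
Initial deficit D₀ = C_s − DO₀ = 10.3 − 7.487 = 2.813 mg/L.
D(0.467) = [0.399×11.72/(0.841−0.399)](e^(−0.399×0.467) − e^(−0.841×0.467)) + 2.813 e^(−0.841×0.467)
= 10.58 × (0.8300 − 0.6752) + 2.813 × 0.6752 = 3.537 mg/L.
DO = 10.3 − 3.537 = 6.763 mg/L.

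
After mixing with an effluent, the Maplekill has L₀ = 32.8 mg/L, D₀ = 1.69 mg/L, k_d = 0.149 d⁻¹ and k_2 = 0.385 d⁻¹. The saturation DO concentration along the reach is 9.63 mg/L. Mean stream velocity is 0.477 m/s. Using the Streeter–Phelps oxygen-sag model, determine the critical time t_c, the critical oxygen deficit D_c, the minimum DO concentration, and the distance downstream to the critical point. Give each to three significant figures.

t_c ≈ 3.66 d; D_c ≈ 7.36 mg/L; min DO ≈ 2.27 mg/L; x_c ≈ 151 km

With k_2/k_d = 2.584 and 1 − D₀(k_2−k_d)/(k_d L₀) = 0.9184,
t_c = ln(2.584 × 0.9184) / (0.385 − 0.149) = ln(2.373) / 0.2360 = 0.8642/0.2360 = 3.662 d.
L(t_c) = L₀ e^(−k_d t_c) = 32.8 × 0.5795 = 19.01 mg/L, and at the critical point k_2 D_c = k_d L, so D_c = (0.149/0.385) × 19.01 = 7.356 mg/L.
Minimum DO = C_s − D_c = 9.63 − 7.356 = 2.274 mg/L.
x_c = v t_c = 0.477 m/s × 3.662 d × 86400 s/d = 150900 m ≈ 151 km.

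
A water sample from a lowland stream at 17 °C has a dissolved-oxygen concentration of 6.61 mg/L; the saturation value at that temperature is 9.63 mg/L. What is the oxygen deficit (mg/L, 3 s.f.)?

D = C_s − C = 9.63 − 6.61 = 3.02 mg/L.

D ≈ 3.02 mg/L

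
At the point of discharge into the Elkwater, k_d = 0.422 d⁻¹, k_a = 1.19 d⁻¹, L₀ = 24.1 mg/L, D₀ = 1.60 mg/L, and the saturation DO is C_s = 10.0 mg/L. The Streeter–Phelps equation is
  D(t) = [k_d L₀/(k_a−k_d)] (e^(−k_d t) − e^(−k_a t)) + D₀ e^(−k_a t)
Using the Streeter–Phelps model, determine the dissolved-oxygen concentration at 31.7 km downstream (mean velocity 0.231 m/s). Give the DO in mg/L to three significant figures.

DO ≈ 4.98 mg/L

Travel time t = x/v = 31.7 km / (0.231 m/s) = 31700 m / 0.231 m/s = 137200 s = 1.588 d.
k_d L₀/(k_a−k_d) = 0.422×24.1/(1.19−0.422) = 10.17/0.7680 = 13.24 mg/L.
e^(−k_d t) = e^(−0.422×1.588) = 0.5116; e^(−k_a t) = e^(−1.19×1.588) = 0.1511.
D = 13.24 × (0.5116 − 0.1511) + 1.60 × 0.1511 = 4.774 + 0.2417 = 5.016 mg/L.
DO = C_s − D = 10.0 − 5.016 = 4.984 mg/L.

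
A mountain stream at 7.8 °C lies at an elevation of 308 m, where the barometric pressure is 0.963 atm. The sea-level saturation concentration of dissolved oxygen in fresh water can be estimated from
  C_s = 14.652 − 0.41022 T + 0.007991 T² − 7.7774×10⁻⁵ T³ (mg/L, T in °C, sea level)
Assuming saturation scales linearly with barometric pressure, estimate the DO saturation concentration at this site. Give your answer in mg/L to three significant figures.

At sea level: C_s = 14.652 − 0.41022×7.8 + 0.007991×7.8² − 7.7774×10⁻⁵×7.8³ = 11.90 mg/L.
Pressure correction: C_s' = 11.90 × 0.963 = 11.46 mg/L.

C_s ≈ 11.5 mg/L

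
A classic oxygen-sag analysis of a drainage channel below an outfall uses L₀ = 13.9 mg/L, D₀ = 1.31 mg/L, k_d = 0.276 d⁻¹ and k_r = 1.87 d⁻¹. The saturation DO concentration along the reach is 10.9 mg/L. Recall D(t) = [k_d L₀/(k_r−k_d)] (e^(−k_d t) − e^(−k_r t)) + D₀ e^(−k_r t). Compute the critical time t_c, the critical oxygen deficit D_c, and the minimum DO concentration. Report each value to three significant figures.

t_c = [1/(k_r−k_d)] ln[(k_r/k_d)(1 − D₀(k_r−k_d)/(k_d L₀))]
= [1/(1.87−0.276)] ln[(1.87/0.276)(1 − 1.31×1.594/(0.276×13.9))]
= (1/1.594) ln[6.775 × 0.4557] = 0.6274 × ln(3.088) = 0.6274 × 1.127 = 0.7073 d.
D_c = (k_d/k_r) L₀ e^(−k_d t_c) = (0.276/1.87) × 13.9 × e^(−0.276×0.7073) = 0.1476 × 13.9 × 0.8227 = 1.688 mg/L.
Minimum DO = C_s − D_c = 10.9 − 1.688 = 9.212 mg/L.

t_c ≈ 0.707 d; D_c ≈ 1.69 mg/L; min DO ≈ 9.21 mg/L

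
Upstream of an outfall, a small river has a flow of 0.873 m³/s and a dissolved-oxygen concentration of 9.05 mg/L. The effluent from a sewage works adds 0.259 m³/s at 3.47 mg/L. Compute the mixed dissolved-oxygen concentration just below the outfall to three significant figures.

7.77 mg/L

Flow-weighted mixing: C = (Q_r C_r + Q_w C_w)/(Q_r + Q_w)
= (0.873×9.05 + 0.259×3.47)/(0.873 + 0.259) = 8.799/1.132 = 7.773 mg/L.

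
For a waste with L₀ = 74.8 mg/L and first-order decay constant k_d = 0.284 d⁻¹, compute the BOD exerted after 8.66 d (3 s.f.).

y_t = L₀(1 − e^(−k_d t)) = 74.8 × (1 − e^(−0.284×8.66))
= 74.8 × (1 − 0.08548) = 74.8 × 0.9145 = 68.41 mg/L.

y ≈ 68.4 mg/L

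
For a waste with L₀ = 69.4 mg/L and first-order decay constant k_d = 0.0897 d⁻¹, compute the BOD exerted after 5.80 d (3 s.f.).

y_t = L₀(1 − e^(−k_d t)) = 69.4 × (1 − e^(−0.0897×5.80))
= 69.4 × (1 − 0.5944) = 69.4 × 0.4056 = 28.15 mg/L.

y ≈ 28.2 mg/L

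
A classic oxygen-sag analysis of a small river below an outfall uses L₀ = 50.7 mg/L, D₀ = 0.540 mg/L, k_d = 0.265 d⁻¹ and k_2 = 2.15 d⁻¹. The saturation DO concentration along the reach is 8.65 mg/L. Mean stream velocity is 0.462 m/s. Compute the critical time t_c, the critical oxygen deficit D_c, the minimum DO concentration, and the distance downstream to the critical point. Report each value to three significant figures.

t_c ≈ 1.07 d; D_c ≈ 4.71 mg/L; min DO ≈ 3.94 mg/L; x_c ≈ 42.7 km

At the critical point dD/dt = 0, so k_d L₀ e^(−k_d t) = k_2 D. Substituting D(t) from the Streeter–Phelps equation and solving for t gives
t_c = ln[(k_2/k_d)(1 − D₀(k_2−k_d)/(k_d L₀))] / (k_2−k_d).
Here k_2−k_d = 1.885 d⁻¹ and 1 − D₀(k_2−k_d)/(k_d L₀) = 1 − 0.540×1.885/(0.265×50.7) = 0.9242, so
t_c = ln(8.113 × 0.9242) / 1.885 = 2.015 / 1.885 = 1.069 d.
D_c = (k_d/k_2) L₀ e^(−k_d t_c) = (0.265/2.15) × 50.7 × e^(−0.265×1.069) = 0.1233 × 50.7 × 0.7533 = 4.708 mg/L.
Minimum DO = C_s − D_c = 8.65 − 4.708 = 3.942 mg/L.
x_c = v t_c = 0.462 m/s × 1.069 d × 86400 s/d = 42660 m ≈ 42.7 km.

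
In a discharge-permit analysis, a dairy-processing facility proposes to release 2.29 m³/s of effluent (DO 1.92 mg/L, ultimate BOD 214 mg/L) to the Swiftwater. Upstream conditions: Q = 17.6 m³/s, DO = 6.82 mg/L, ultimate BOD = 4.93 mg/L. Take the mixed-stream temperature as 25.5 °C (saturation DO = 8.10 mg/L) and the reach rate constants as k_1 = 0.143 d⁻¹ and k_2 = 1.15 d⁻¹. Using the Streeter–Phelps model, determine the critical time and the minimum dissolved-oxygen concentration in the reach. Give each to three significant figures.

Mixed DO = (17.6×6.82 + 2.29×1.92)/(17.6+2.29) = 124.4/19.89 = 6.256 mg/L.
Mixed L₀ = (17.6×4.93 + 2.29×214)/(19.89) = 576.8/19.89 = 29.00 mg/L.
Initial deficit D₀ = C_s − DO₀ = 8.10 − 6.256 = 1.844 mg/L.
t_c = (1/1.007) ln[(1.15/0.143)(1 − 1.844×1.007/(0.143×29.00))] = 0.9930 × ln(4.441) = 1.480 d.
D_c = (0.143/1.15) × 29.00 × e^(−0.143×1.480) = 0.1243 × 29.00 × 0.8092 = 2.918 mg/L.
Minimum DO = 8.10 − 2.918 = 5.182 mg/L.

t_c ≈ 1.48 d; minimum DO ≈ 5.18 mg/L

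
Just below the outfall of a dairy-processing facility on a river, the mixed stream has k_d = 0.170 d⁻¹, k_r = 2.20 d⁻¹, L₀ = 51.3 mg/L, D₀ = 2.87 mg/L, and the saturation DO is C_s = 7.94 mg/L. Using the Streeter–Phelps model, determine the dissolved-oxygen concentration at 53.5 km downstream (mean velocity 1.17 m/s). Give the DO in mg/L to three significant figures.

DO ≈ 4.46 mg/L

Travel time t = x/v = 53.5 km / (1.17 m/s) = 53500 m / 1.17 m/s = 45730 s = 0.5292 d.
k_d L₀/(k_r−k_d) = 0.170×51.3/(2.20−0.170) = 8.721/2.030 = 4.296 mg/L.
e^(−k_d t) = e^(−0.170×0.5292) = 0.9140; e^(−k_r t) = e^(−2.20×0.5292) = 0.3121.
D = 4.296 × (0.9140 − 0.3121) + 2.87 × 0.3121 = 2.585 + 0.8958 = 3.481 mg/L.
DO = C_s − D = 7.94 − 3.481 = 4.459 mg/L.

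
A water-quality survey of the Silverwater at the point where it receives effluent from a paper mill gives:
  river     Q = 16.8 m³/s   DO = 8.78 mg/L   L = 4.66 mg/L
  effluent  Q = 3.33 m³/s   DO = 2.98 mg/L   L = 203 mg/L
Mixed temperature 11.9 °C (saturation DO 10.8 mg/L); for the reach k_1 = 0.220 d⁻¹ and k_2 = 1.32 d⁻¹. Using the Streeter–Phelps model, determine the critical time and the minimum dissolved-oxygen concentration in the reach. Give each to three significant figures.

t_c ≈ 1.17 d; minimum DO ≈ 5.97 mg/L

Mixed DO = (16.8×8.78 + 3.33×2.98)/(16.8+3.33) = 157.4/20.13 = 7.821 mg/L.
Mixed L₀ = (16.8×4.66 + 3.33×203)/(20.13) = 754.3/20.13 = 37.47 mg/L.
Initial deficit D₀ = C_s − DO₀ = 10.8 − 7.821 = 2.979 mg/L.
t_c = (1/1.100) ln[(1.32/0.220)(1 − 2.979×1.100/(0.220×37.47))] = 0.9091 × ln(3.615) = 1.168 d.
D_c = (0.220/1.32) × 37.47 × e^(−0.220×1.168) = 0.1667 × 37.47 × 0.7734 = 4.830 mg/L.
Minimum DO = 10.8 − 4.830 = 5.970 mg/L.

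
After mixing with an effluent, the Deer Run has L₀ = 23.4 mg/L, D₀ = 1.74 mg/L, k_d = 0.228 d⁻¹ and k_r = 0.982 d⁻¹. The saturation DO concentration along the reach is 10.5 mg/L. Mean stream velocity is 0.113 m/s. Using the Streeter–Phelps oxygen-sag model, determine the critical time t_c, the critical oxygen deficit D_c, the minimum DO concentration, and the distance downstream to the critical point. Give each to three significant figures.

t_c ≈ 1.56 d; D_c ≈ 3.80 mg/L; min DO ≈ 6.70 mg/L; x_c ≈ 15.3 km

t_c = [1/(k_r−k_d)] ln[(k_r/k_d)(1 − D₀(k_r−k_d)/(k_d L₀))]
= [1/(0.982−0.228)] ln[(0.982/0.228)(1 − 1.74×0.7540/(0.228×23.4))]
= (1/0.7540) ln[4.307 × 0.7541] = 1.326 × ln(3.248) = 1.326 × 1.178 = 1.562 d.
D_c = (k_d/k_r) L₀ e^(−k_d t_c) = (0.228/0.982) × 23.4 × e^(−0.228×1.562) = 0.2322 × 23.4 × 0.7003 = 3.805 mg/L.
Minimum DO = C_s − D_c = 10.5 − 3.805 = 6.695 mg/L.
x_c = v t_c = 0.113 m/s × 1.562 d × 86400 s/d = 15250 m ≈ 15.3 km.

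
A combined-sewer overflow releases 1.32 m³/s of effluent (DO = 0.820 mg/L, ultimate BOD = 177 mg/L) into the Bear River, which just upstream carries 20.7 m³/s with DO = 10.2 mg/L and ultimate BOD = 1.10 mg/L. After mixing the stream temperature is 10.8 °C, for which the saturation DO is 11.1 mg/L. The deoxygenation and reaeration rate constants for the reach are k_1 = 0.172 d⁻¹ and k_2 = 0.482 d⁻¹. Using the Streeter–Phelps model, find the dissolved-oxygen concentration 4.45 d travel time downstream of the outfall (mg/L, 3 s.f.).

DO ≈ 8.68 mg/L

Mixed DO = (20.7×10.2 + 1.32×0.820)/(20.7+1.32) = 212.2/22.02 = 9.638 mg/L.
Mixed L₀ = (20.7×1.10 + 1.32×177)/(22.02) = 256.4/22.02 = 11.64 mg/L.
Initial deficit D₀ = C_s − DO₀ = 11.1 − 9.638 = 1.462 mg/L.
D(4.45) = [0.172×11.64/(0.482−0.172)](e^(−0.172×4.45) − e^(−0.482×4.45)) + 1.462 e^(−0.482×4.45)
= 6.461 × (0.4651 − 0.1171) + 1.462 × 0.1171 = 2.420 mg/L.
DO = 11.1 − 2.420 = 8.680 mg/L.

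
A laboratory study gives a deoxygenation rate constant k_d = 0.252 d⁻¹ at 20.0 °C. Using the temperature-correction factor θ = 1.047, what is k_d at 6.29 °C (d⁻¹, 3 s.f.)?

k_d(T₂) = k_d(T₁) · θ^(T₂−T₁) = 0.252 × 1.047^(6.29−20.0)
= 0.252 × 1.047^-13.7 = 0.252 × 0.5328 = 0.1343 d⁻¹.

k_d ≈ 0.134 d⁻¹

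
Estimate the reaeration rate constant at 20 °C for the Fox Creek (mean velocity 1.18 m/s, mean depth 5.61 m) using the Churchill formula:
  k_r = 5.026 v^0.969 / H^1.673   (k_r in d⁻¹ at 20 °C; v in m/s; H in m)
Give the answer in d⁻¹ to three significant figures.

k_r = 5.026 × 1.18^0.969 / 5.61^1.673 = 5.026 × 1.174 / 17.91 = 0.3295 d⁻¹.

k_r ≈ 0.330 d⁻¹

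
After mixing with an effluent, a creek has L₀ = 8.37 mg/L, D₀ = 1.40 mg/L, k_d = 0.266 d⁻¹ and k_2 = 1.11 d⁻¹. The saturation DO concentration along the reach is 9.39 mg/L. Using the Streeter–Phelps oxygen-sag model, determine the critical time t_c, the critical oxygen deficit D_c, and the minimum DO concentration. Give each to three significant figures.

At the critical point dD/dt = 0, so k_d L₀ e^(−k_d t) = k_2 D. Substituting D(t) from the Streeter–Phelps equation and solving for t gives
t_c = ln[(k_2/k_d)(1 − D₀(k_2−k_d)/(k_d L₀))] / (k_2−k_d).
Here k_2−k_d = 0.8440 d⁻¹ and 1 − D₀(k_2−k_d)/(k_d L₀) = 1 − 1.40×0.8440/(0.266×8.37) = 0.4693, so
t_c = ln(4.173 × 0.4693) / 0.8440 = 0.6721 / 0.8440 = 0.7963 d.
L(t_c) = L₀ e^(−k_d t_c) = 8.37 × 0.8091 = 6.772 mg/L, and at the critical point k_2 D_c = k_d L, so D_c = (0.266/1.11) × 6.772 = 1.623 mg/L.
Minimum DO = C_s − D_c = 9.39 − 1.623 = 7.767 mg/L.

t_c ≈ 0.796 d; D_c ≈ 1.62 mg/L; min DO ≈ 7.77 mg/L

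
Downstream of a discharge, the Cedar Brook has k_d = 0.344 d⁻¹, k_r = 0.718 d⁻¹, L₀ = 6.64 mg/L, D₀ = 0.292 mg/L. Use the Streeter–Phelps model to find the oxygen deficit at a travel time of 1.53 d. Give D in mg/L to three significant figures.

D ≈ 1.67 mg/L

k_d L₀/(k_r−k_d) = 0.344×6.64/(0.718−0.344) = 2.284/0.3740 = 6.107 mg/L.
e^(−k_d t) = e^(−0.344×1.530) = 0.5908; e^(−k_r t) = e^(−0.718×1.530) = 0.3334.
D = 6.107 × (0.5908 − 0.3334) + 0.292 × 0.3334 = 1.572 + 0.09734 = 1.669 mg/L.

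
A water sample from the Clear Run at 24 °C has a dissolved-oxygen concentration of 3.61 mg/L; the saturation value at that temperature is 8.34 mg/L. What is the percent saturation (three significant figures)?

% saturation = C/C_s × 100 = 3.61/8.34 × 100 = 43.3 %.

43.3 % saturation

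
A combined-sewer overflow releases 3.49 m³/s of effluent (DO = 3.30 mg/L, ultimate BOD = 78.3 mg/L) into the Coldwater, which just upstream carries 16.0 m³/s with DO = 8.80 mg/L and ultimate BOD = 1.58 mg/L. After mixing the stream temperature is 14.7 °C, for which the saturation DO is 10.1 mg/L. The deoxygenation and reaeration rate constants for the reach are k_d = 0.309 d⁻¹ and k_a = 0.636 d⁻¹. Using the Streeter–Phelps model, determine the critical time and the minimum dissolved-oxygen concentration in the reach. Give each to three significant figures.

t_c ≈ 1.68 d; minimum DO ≈ 5.67 mg/L

Mixed DO = (16.0×8.80 + 3.49×3.30)/(16.0+3.49) = 152.3/19.49 = 7.815 mg/L.
Mixed L₀ = (16.0×1.58 + 3.49×78.3)/(19.49) = 298.5/19.49 = 15.32 mg/L.
Initial deficit D₀ = C_s − DO₀ = 10.1 − 7.815 = 2.285 mg/L.
t_c = (1/0.3270) ln[(0.636/0.309)(1 − 2.285×0.3270/(0.309×15.32))] = 3.058 × ln(1.733) = 1.682 d.
D_c = (0.309/0.636) × 15.32 × e^(−0.309×1.682) = 0.4858 × 15.32 × 0.5947 = 4.426 mg/L.
Minimum DO = 10.1 − 4.426 = 5.674 mg/L.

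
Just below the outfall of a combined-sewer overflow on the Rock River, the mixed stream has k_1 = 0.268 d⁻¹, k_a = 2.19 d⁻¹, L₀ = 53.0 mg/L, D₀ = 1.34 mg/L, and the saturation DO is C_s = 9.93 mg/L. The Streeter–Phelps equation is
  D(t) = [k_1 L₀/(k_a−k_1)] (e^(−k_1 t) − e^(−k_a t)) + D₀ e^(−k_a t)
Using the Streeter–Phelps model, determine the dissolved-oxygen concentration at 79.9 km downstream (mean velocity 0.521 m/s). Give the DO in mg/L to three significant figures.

Travel time t = x/v = 79.9 km / (0.521 m/s) = 79900 m / 0.521 m/s = 153400 s = 1.775 d.
k_1 L₀/(k_a−k_1) = 0.268×53.0/(2.19−0.268) = 14.20/1.922 = 7.390 mg/L.
e^(−k_1 t) = e^(−0.268×1.775) = 0.6215; e^(−k_a t) = e^(−2.19×1.775) = 0.02050.
D = 7.390 × (0.6215 − 0.02050) + 1.34 × 0.02050 = 4.441 + 0.02747 = 4.469 mg/L.
DO = C_s − D = 9.93 − 4.469 = 5.461 mg/L.

DO ≈ 5.46 mg/L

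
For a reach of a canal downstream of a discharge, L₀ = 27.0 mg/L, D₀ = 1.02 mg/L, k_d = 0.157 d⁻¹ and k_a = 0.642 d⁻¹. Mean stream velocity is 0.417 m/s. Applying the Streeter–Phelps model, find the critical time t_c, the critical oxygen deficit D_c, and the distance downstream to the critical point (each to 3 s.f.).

t_c ≈ 2.65 d; D_c ≈ 4.36 mg/L; x_c ≈ 95.4 km

With k_a/k_d = 4.089 and 1 − D₀(k_a−k_d)/(k_d L₀) = 0.8833,
t_c = ln(4.089 × 0.8833) / (0.642 − 0.157) = ln(3.612) / 0.4850 = 1.284/0.4850 = 2.648 d.
D_c = (k_d/k_a) L₀ e^(−k_d t_c) = (0.157/0.642) × 27.0 × e^(−0.157×2.648) = 0.2445 × 27.0 × 0.6599 = 4.357 mg/L.
x_c = v t_c = 0.417 m/s × 2.648 d × 86400 s/d = 95400 m ≈ 95.4 km.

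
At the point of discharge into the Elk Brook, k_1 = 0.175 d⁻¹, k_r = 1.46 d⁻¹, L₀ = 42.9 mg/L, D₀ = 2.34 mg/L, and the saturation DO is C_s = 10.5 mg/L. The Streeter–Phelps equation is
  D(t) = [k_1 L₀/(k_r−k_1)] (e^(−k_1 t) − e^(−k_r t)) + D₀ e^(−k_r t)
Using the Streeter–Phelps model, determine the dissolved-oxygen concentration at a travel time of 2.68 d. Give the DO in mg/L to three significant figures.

DO ≈ 6.91 mg/L

k_1 L₀/(k_r−k_1) = 0.175×42.9/(1.46−0.175) = 7.507/1.285 = 5.842 mg/L.
e^(−k_1 t) = e^(−0.175×2.680) = 0.6256; e^(−k_r t) = e^(−1.46×2.680) = 0.01998.
D = 5.842 × (0.6256 − 0.01998) + 2.34 × 0.01998 = 3.538 + 0.04676 = 3.585 mg/L.
DO = C_s − D = 10.5 − 3.585 = 6.915 mg/L.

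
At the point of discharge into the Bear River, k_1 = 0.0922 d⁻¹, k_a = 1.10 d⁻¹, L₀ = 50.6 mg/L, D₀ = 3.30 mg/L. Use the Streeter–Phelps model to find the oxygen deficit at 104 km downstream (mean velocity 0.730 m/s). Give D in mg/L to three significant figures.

D ≈ 3.76 mg/L

Travel time t = x/v = 104 km / (0.730 m/s) = 104000 m / 0.730 m/s = 142500 s = 1.649 d.
k_1 L₀/(k_a−k_1) = 0.0922×50.6/(1.10−0.0922) = 4.665/1.008 = 4.629 mg/L.
e^(−k_1 t) = e^(−0.0922×1.649) = 0.8590; e^(−k_a t) = e^(−1.10×1.649) = 0.1630.
D = 4.629 × (0.8590 − 0.1630) + 3.30 × 0.1630 = 3.222 + 0.5380 = 3.760 mg/L.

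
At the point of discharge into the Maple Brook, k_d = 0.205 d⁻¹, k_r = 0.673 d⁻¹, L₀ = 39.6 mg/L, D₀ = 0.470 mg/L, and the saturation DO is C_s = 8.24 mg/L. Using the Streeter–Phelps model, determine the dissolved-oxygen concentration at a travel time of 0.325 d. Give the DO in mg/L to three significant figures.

k_d L₀/(k_r−k_d) = 0.205×39.6/(0.673−0.205) = 8.118/0.4680 = 17.35 mg/L.
e^(−k_d t) = e^(−0.205×0.3250) = 0.9355; e^(−k_r t) = e^(−0.673×0.3250) = 0.8035.
D = 17.35 × (0.9355 − 0.8035) + 0.470 × 0.8035 = 2.290 + 0.3777 = 2.667 mg/L.
DO = C_s − D = 8.24 − 2.667 = 5.573 mg/L.

DO ≈ 5.57 mg/L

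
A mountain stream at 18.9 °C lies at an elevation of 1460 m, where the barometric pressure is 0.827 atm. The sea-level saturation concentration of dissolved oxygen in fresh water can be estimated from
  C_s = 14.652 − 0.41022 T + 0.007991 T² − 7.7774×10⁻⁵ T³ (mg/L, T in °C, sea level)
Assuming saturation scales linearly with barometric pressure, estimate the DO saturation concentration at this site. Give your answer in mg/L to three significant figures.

C_s ≈ 7.63 mg/L

At sea level: C_s = 14.652 − 0.41022×18.9 + 0.007991×18.9² − 7.7774×10⁻⁵×18.9³ = 9.228 mg/L.
Pressure correction: C_s' = 9.228 × 0.827 = 7.632 mg/L.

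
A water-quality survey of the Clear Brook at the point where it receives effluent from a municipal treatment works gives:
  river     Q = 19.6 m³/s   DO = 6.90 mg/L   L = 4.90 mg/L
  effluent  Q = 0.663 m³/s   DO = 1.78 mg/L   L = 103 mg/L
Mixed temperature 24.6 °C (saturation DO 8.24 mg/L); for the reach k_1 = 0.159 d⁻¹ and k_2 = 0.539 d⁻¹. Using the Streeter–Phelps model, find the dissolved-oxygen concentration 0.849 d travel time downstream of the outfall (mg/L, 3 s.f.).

DO ≈ 6.47 mg/L

Mixed DO = (19.6×6.90 + 0.663×1.78)/(19.6+0.663) = 136.4/20.26 = 6.732 mg/L.
Mixed L₀ = (19.6×4.90 + 0.663×103)/(20.26) = 164.3/20.26 = 8.110 mg/L.
Initial deficit D₀ = C_s − DO₀ = 8.24 − 6.732 = 1.508 mg/L.
D(0.849) = [0.159×8.110/(0.539−0.159)](e^(−0.159×0.849) − e^(−0.539×0.849)) + 1.508 e^(−0.539×0.849)
= 3.393 × (0.8737 − 0.6328) + 1.508 × 0.6328 = 1.772 mg/L.
DO = 8.24 − 1.772 = 6.468 mg/L.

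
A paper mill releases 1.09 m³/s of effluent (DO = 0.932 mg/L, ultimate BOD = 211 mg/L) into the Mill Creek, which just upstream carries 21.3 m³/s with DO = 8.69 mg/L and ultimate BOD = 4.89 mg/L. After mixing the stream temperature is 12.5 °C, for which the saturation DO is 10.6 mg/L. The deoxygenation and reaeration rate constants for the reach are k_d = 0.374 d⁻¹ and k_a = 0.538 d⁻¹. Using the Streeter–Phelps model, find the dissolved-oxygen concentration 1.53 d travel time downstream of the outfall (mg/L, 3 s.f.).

Mixed DO = (21.3×8.69 + 1.09×0.932)/(21.3+1.09) = 186.1/22.39 = 8.312 mg/L.
Mixed L₀ = (21.3×4.89 + 1.09×211)/(22.39) = 334.1/22.39 = 14.92 mg/L.
Initial deficit D₀ = C_s − DO₀ = 10.6 − 8.312 = 2.288 mg/L.
D(1.53) = [0.374×14.92/(0.538−0.374)](e^(−0.374×1.53) − e^(−0.538×1.53)) + 2.288 e^(−0.538×1.53)
= 34.03 × (0.5643 − 0.4391) + 2.288 × 0.4391 = 5.266 mg/L.
DO = 10.6 − 5.266 = 5.334 mg/L.

DO ≈ 5.33 mg/L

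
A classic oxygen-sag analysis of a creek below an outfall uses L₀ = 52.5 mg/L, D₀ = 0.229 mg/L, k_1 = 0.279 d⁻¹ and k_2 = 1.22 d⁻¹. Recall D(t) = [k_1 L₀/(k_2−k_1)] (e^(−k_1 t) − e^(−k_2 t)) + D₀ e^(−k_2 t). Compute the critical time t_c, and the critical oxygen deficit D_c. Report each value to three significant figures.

With k_2/k_1 = 4.373 and 1 − D₀(k_2−k_1)/(k_1 L₀) = 0.9853,
t_c = ln(4.373 × 0.9853) / (1.22 − 0.279) = ln(4.308) / 0.9410 = 1.461/0.9410 = 1.552 d.
D_c = (k_1/k_2) L₀ e^(−k_1 t_c) = (0.279/1.22) × 52.5 × e^(−0.279×1.552) = 0.2287 × 52.5 × 0.6485 = 7.786 mg/L.

t_c ≈ 1.55 d; D_c ≈ 7.79 mg/L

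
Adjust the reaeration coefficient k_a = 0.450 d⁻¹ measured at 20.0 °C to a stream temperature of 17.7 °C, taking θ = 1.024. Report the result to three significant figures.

k_a ≈ 0.426 d⁻¹

k_a(T₂) = k_a(T₁) · θ^(T₂−T₁) = 0.450 × 1.024^(17.7−20.0)
= 0.450 × 1.024^-2.30 = 0.450 × 0.9469 = 0.4261 d⁻¹.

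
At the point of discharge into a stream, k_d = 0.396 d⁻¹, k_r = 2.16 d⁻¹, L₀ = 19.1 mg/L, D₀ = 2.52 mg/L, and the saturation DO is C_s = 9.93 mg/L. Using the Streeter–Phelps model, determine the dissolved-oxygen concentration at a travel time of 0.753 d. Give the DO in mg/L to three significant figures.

k_d L₀/(k_r−k_d) = 0.396×19.1/(2.16−0.396) = 7.564/1.764 = 4.288 mg/L.
e^(−k_d t) = e^(−0.396×0.7530) = 0.7422; e^(−k_r t) = e^(−2.16×0.7530) = 0.1966.
D = 4.288 × (0.7422 − 0.1966) + 2.52 × 0.1966 = 2.339 + 0.4955 = 2.835 mg/L.
DO = C_s − D = 9.93 − 2.835 = 7.095 mg/L.

DO ≈ 7.10 mg/L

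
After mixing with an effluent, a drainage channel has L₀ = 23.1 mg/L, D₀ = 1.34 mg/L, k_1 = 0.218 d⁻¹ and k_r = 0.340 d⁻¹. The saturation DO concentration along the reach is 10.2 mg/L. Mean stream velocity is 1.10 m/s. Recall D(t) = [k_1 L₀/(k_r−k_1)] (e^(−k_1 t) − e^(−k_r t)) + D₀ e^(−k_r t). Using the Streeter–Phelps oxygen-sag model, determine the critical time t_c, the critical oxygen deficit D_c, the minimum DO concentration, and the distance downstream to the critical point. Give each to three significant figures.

At the critical point dD/dt = 0, so k_1 L₀ e^(−k_1 t) = k_r D. Substituting D(t) from the Streeter–Phelps equation and solving for t gives
t_c = ln[(k_r/k_1)(1 − D₀(k_r−k_1)/(k_1 L₀))] / (k_r−k_1).
Here k_r−k_1 = 0.1220 d⁻¹ and 1 − D₀(k_r−k_1)/(k_1 L₀) = 1 − 1.34×0.1220/(0.218×23.1) = 0.9675, so
t_c = ln(1.560 × 0.9675) / 0.1220 = 0.4114 / 0.1220 = 3.373 d.
L(t_c) = L₀ e^(−k_1 t_c) = 23.1 × 0.4794 = 11.07 mg/L, and at the critical point k_r D_c = k_1 L, so D_c = (0.218/0.340) × 11.07 = 7.101 mg/L.
Minimum DO = C_s − D_c = 10.2 − 7.101 = 3.099 mg/L.
x_c = v t_c = 1.10 m/s × 3.373 d × 86400 s/d = 320500 m ≈ 321 km.

t_c ≈ 3.37 d; D_c ≈ 7.10 mg/L; min DO ≈ 3.10 mg/L; x_c ≈ 321 km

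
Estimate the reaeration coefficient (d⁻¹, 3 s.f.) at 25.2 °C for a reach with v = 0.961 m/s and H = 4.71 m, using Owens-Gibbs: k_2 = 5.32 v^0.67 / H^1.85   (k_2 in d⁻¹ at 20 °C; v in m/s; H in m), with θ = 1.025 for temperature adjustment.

k_2 ≈ 0.335 d⁻¹

k_2(20) = 5.32 × 0.961^0.67 / 4.71^1.85 = 5.32 × 0.9737 / 17.58 = 0.2946 d⁻¹.
k_2(25.2) = 0.2946 × 1.025^(25.2−20) = 0.2946 × 1.137 = 0.3350 d⁻¹.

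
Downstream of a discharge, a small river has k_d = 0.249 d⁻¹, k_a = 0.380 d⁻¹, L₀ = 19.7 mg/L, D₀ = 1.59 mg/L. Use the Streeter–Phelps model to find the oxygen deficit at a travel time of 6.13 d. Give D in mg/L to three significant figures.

D ≈ 4.65 mg/L

k_d L₀/(k_a−k_d) = 0.249×19.7/(0.380−0.249) = 4.905/0.1310 = 37.45 mg/L.
e^(−k_d t) = e^(−0.249×6.130) = 0.2173; e^(−k_a t) = e^(−0.380×6.130) = 0.09735.
D = 37.45 × (0.2173 − 0.09735) + 1.59 × 0.09735 = 4.492 + 0.1548 = 4.647 mg/L.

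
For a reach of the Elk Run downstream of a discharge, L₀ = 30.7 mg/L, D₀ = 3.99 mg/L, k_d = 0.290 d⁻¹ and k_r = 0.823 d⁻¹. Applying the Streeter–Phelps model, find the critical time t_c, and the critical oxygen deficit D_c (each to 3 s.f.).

t_c ≈ 1.44 d; D_c ≈ 7.11 mg/L

With k_r/k_d = 2.838 and 1 − D₀(k_r−k_d)/(k_d L₀) = 0.7611,
t_c = ln(2.838 × 0.7611) / (0.823 − 0.290) = ln(2.160) / 0.5330 = 0.7701/0.5330 = 1.445 d.
L(t_c) = L₀ e^(−k_d t_c) = 30.7 × 0.6577 = 20.19 mg/L, and at the critical point k_r D_c = k_d L, so D_c = (0.290/0.823) × 20.19 = 7.115 mg/L.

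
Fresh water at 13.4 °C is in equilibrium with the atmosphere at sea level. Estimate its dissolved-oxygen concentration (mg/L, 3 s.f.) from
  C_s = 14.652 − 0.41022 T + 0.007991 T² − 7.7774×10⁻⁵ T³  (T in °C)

C_s = 14.652 − 0.41022×13.4 + 0.007991×13.4² − 7.7774×10⁻⁵×13.4³ = 10.40 mg/L.

C_s ≈ 10.4 mg/L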